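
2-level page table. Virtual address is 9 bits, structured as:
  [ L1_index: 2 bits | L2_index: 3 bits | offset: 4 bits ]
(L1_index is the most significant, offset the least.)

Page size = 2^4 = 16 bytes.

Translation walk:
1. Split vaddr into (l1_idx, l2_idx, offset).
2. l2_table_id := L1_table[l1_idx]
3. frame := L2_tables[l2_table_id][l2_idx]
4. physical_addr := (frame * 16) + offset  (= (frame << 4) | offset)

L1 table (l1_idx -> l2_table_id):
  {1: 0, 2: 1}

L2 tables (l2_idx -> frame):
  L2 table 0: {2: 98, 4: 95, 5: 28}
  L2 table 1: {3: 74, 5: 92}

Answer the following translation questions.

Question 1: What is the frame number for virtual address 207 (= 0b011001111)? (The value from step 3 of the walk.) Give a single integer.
vaddr = 207: l1_idx=1, l2_idx=4
L1[1] = 0; L2[0][4] = 95

Answer: 95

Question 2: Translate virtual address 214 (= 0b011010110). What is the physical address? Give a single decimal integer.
vaddr = 214 = 0b011010110
Split: l1_idx=1, l2_idx=5, offset=6
L1[1] = 0
L2[0][5] = 28
paddr = 28 * 16 + 6 = 454

Answer: 454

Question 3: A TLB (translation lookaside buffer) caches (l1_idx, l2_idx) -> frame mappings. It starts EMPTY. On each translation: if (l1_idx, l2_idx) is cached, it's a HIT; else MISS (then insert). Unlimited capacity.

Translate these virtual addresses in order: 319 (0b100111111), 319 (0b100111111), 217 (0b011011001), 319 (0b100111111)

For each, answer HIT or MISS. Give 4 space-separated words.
vaddr=319: (2,3) not in TLB -> MISS, insert
vaddr=319: (2,3) in TLB -> HIT
vaddr=217: (1,5) not in TLB -> MISS, insert
vaddr=319: (2,3) in TLB -> HIT

Answer: MISS HIT MISS HIT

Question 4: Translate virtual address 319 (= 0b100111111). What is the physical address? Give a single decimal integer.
Answer: 1199

Derivation:
vaddr = 319 = 0b100111111
Split: l1_idx=2, l2_idx=3, offset=15
L1[2] = 1
L2[1][3] = 74
paddr = 74 * 16 + 15 = 1199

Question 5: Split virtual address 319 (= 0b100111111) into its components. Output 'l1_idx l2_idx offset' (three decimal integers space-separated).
vaddr = 319 = 0b100111111
  top 2 bits -> l1_idx = 2
  next 3 bits -> l2_idx = 3
  bottom 4 bits -> offset = 15

Answer: 2 3 15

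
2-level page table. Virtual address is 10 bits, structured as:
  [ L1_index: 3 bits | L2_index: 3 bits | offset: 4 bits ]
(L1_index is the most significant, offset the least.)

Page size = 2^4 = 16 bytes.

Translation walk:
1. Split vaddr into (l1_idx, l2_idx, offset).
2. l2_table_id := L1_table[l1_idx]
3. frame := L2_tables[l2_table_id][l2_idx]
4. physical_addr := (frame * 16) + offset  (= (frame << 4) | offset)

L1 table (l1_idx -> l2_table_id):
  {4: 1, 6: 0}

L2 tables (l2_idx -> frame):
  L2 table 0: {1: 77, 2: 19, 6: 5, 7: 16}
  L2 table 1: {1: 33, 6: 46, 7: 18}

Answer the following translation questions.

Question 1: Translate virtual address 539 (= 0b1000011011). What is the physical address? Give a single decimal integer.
Answer: 539

Derivation:
vaddr = 539 = 0b1000011011
Split: l1_idx=4, l2_idx=1, offset=11
L1[4] = 1
L2[1][1] = 33
paddr = 33 * 16 + 11 = 539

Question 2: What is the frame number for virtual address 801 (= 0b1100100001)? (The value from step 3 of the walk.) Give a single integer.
vaddr = 801: l1_idx=6, l2_idx=2
L1[6] = 0; L2[0][2] = 19

Answer: 19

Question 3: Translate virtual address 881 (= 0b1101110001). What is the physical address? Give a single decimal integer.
Answer: 257

Derivation:
vaddr = 881 = 0b1101110001
Split: l1_idx=6, l2_idx=7, offset=1
L1[6] = 0
L2[0][7] = 16
paddr = 16 * 16 + 1 = 257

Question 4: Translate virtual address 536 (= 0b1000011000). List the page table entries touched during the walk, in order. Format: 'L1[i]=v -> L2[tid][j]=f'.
Answer: L1[4]=1 -> L2[1][1]=33

Derivation:
vaddr = 536 = 0b1000011000
Split: l1_idx=4, l2_idx=1, offset=8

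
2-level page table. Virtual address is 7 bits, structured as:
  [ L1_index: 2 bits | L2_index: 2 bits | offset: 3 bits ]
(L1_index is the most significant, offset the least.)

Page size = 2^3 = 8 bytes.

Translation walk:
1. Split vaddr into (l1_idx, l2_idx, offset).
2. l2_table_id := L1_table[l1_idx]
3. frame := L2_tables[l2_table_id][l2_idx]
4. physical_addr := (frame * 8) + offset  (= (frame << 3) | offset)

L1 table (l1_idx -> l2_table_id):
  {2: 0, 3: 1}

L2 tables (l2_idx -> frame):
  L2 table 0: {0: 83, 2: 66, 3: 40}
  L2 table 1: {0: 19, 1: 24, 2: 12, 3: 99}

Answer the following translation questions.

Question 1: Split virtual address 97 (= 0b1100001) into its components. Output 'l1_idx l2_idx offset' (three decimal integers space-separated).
vaddr = 97 = 0b1100001
  top 2 bits -> l1_idx = 3
  next 2 bits -> l2_idx = 0
  bottom 3 bits -> offset = 1

Answer: 3 0 1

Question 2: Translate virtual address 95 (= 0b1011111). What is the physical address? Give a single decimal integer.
Answer: 327

Derivation:
vaddr = 95 = 0b1011111
Split: l1_idx=2, l2_idx=3, offset=7
L1[2] = 0
L2[0][3] = 40
paddr = 40 * 8 + 7 = 327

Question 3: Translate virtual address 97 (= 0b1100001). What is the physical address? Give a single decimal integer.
vaddr = 97 = 0b1100001
Split: l1_idx=3, l2_idx=0, offset=1
L1[3] = 1
L2[1][0] = 19
paddr = 19 * 8 + 1 = 153

Answer: 153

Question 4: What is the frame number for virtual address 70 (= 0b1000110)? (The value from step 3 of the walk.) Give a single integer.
Answer: 83

Derivation:
vaddr = 70: l1_idx=2, l2_idx=0
L1[2] = 0; L2[0][0] = 83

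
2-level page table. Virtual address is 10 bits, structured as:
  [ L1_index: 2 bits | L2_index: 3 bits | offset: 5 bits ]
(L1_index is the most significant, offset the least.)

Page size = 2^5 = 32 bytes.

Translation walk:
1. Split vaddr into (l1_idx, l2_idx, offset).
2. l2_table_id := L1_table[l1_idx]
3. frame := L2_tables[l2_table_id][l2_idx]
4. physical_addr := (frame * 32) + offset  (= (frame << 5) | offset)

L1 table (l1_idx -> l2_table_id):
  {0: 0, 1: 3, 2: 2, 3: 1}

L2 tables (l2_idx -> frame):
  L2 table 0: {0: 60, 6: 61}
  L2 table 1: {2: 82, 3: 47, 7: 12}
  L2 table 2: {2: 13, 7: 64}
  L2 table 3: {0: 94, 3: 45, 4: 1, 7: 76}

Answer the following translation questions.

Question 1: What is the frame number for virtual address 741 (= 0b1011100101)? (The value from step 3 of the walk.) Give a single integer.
Answer: 64

Derivation:
vaddr = 741: l1_idx=2, l2_idx=7
L1[2] = 2; L2[2][7] = 64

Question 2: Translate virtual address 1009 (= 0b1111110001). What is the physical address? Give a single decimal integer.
vaddr = 1009 = 0b1111110001
Split: l1_idx=3, l2_idx=7, offset=17
L1[3] = 1
L2[1][7] = 12
paddr = 12 * 32 + 17 = 401

Answer: 401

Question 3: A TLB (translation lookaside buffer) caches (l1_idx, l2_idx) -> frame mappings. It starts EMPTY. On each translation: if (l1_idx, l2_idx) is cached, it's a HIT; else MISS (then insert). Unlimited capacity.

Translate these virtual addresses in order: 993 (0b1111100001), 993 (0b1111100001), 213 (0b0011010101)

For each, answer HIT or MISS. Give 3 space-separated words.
Answer: MISS HIT MISS

Derivation:
vaddr=993: (3,7) not in TLB -> MISS, insert
vaddr=993: (3,7) in TLB -> HIT
vaddr=213: (0,6) not in TLB -> MISS, insert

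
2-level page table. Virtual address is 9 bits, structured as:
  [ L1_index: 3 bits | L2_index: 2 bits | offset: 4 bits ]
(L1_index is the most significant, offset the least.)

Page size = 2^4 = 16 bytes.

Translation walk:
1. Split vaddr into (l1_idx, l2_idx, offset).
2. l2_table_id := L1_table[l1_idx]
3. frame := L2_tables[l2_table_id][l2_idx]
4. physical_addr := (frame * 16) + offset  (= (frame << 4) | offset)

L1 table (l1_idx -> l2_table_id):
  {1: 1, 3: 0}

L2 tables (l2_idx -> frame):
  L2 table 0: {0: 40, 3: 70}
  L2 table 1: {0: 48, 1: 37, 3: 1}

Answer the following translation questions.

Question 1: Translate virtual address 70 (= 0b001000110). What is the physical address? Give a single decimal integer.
vaddr = 70 = 0b001000110
Split: l1_idx=1, l2_idx=0, offset=6
L1[1] = 1
L2[1][0] = 48
paddr = 48 * 16 + 6 = 774

Answer: 774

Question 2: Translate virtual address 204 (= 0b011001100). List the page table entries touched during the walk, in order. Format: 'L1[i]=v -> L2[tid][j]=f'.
Answer: L1[3]=0 -> L2[0][0]=40

Derivation:
vaddr = 204 = 0b011001100
Split: l1_idx=3, l2_idx=0, offset=12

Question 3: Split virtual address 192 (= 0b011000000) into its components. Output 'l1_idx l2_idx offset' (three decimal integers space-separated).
vaddr = 192 = 0b011000000
  top 3 bits -> l1_idx = 3
  next 2 bits -> l2_idx = 0
  bottom 4 bits -> offset = 0

Answer: 3 0 0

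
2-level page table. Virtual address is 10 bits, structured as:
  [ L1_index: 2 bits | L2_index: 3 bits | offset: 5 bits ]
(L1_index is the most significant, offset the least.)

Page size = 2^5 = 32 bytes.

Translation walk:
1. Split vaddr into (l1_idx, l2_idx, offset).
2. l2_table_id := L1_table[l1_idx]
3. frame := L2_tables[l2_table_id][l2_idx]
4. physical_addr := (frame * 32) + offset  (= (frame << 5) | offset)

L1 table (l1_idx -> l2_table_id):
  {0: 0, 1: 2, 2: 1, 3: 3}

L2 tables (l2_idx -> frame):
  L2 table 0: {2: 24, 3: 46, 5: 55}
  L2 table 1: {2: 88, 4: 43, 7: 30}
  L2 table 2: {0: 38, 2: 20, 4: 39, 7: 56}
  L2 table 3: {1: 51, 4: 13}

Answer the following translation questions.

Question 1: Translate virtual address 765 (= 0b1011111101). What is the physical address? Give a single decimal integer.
Answer: 989

Derivation:
vaddr = 765 = 0b1011111101
Split: l1_idx=2, l2_idx=7, offset=29
L1[2] = 1
L2[1][7] = 30
paddr = 30 * 32 + 29 = 989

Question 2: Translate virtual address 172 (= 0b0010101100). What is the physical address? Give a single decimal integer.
Answer: 1772

Derivation:
vaddr = 172 = 0b0010101100
Split: l1_idx=0, l2_idx=5, offset=12
L1[0] = 0
L2[0][5] = 55
paddr = 55 * 32 + 12 = 1772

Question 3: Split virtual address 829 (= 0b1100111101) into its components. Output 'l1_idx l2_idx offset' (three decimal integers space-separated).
vaddr = 829 = 0b1100111101
  top 2 bits -> l1_idx = 3
  next 3 bits -> l2_idx = 1
  bottom 5 bits -> offset = 29

Answer: 3 1 29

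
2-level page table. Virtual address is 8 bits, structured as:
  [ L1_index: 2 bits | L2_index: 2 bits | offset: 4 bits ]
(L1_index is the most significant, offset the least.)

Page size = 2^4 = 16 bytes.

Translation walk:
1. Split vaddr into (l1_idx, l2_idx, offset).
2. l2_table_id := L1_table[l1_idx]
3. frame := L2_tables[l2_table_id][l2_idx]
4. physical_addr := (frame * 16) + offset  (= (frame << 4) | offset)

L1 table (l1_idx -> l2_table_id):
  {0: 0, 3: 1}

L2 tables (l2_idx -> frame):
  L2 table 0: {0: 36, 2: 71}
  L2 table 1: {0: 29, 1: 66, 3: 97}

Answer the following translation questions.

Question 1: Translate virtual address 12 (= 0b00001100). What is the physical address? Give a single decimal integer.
vaddr = 12 = 0b00001100
Split: l1_idx=0, l2_idx=0, offset=12
L1[0] = 0
L2[0][0] = 36
paddr = 36 * 16 + 12 = 588

Answer: 588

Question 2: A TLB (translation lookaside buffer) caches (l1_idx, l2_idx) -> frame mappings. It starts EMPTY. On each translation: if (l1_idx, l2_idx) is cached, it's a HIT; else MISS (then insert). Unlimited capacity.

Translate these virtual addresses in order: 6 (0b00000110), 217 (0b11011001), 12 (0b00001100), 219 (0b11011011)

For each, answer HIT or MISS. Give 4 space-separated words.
Answer: MISS MISS HIT HIT

Derivation:
vaddr=6: (0,0) not in TLB -> MISS, insert
vaddr=217: (3,1) not in TLB -> MISS, insert
vaddr=12: (0,0) in TLB -> HIT
vaddr=219: (3,1) in TLB -> HIT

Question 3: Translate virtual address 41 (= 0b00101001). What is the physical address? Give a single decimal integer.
vaddr = 41 = 0b00101001
Split: l1_idx=0, l2_idx=2, offset=9
L1[0] = 0
L2[0][2] = 71
paddr = 71 * 16 + 9 = 1145

Answer: 1145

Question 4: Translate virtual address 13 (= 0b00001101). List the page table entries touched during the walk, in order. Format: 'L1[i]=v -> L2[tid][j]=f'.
vaddr = 13 = 0b00001101
Split: l1_idx=0, l2_idx=0, offset=13

Answer: L1[0]=0 -> L2[0][0]=36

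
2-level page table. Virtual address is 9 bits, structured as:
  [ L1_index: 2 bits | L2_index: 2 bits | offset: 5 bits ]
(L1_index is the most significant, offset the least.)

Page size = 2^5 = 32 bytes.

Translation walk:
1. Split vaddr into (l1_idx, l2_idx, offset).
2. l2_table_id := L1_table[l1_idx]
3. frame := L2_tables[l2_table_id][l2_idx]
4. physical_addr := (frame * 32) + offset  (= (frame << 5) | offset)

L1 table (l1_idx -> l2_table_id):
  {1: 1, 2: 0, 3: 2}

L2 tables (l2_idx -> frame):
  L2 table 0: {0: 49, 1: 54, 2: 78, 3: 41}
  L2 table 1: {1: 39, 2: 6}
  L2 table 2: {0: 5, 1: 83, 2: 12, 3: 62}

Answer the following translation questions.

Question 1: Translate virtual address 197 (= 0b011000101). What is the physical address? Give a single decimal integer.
Answer: 197

Derivation:
vaddr = 197 = 0b011000101
Split: l1_idx=1, l2_idx=2, offset=5
L1[1] = 1
L2[1][2] = 6
paddr = 6 * 32 + 5 = 197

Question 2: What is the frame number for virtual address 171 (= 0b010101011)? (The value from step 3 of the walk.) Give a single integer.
vaddr = 171: l1_idx=1, l2_idx=1
L1[1] = 1; L2[1][1] = 39

Answer: 39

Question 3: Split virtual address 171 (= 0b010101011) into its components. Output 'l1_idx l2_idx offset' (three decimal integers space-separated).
vaddr = 171 = 0b010101011
  top 2 bits -> l1_idx = 1
  next 2 bits -> l2_idx = 1
  bottom 5 bits -> offset = 11

Answer: 1 1 11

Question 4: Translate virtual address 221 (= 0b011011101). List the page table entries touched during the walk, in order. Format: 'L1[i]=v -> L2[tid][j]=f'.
vaddr = 221 = 0b011011101
Split: l1_idx=1, l2_idx=2, offset=29

Answer: L1[1]=1 -> L2[1][2]=6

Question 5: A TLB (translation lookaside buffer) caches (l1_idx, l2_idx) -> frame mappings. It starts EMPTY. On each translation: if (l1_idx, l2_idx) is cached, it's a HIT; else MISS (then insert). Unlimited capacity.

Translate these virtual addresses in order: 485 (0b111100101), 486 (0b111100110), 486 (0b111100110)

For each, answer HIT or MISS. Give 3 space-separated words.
Answer: MISS HIT HIT

Derivation:
vaddr=485: (3,3) not in TLB -> MISS, insert
vaddr=486: (3,3) in TLB -> HIT
vaddr=486: (3,3) in TLB -> HIT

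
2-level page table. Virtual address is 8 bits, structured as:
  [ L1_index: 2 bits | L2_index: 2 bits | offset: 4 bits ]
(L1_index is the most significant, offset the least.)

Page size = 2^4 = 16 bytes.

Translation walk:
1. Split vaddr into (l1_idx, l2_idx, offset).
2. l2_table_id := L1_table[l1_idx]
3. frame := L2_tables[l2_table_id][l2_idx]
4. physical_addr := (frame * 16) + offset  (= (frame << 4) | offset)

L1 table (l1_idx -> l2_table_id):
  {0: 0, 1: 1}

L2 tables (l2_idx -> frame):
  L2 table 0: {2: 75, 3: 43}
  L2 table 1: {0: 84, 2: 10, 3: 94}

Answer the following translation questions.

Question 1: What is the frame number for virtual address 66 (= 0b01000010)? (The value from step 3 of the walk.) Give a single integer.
Answer: 84

Derivation:
vaddr = 66: l1_idx=1, l2_idx=0
L1[1] = 1; L2[1][0] = 84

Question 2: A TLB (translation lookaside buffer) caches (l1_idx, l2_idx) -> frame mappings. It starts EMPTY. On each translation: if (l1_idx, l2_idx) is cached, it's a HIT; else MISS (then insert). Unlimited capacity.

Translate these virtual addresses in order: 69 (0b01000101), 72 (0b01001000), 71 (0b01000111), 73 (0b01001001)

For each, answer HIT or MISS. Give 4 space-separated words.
vaddr=69: (1,0) not in TLB -> MISS, insert
vaddr=72: (1,0) in TLB -> HIT
vaddr=71: (1,0) in TLB -> HIT
vaddr=73: (1,0) in TLB -> HIT

Answer: MISS HIT HIT HIT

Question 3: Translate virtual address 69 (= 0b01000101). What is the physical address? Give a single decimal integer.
vaddr = 69 = 0b01000101
Split: l1_idx=1, l2_idx=0, offset=5
L1[1] = 1
L2[1][0] = 84
paddr = 84 * 16 + 5 = 1349

Answer: 1349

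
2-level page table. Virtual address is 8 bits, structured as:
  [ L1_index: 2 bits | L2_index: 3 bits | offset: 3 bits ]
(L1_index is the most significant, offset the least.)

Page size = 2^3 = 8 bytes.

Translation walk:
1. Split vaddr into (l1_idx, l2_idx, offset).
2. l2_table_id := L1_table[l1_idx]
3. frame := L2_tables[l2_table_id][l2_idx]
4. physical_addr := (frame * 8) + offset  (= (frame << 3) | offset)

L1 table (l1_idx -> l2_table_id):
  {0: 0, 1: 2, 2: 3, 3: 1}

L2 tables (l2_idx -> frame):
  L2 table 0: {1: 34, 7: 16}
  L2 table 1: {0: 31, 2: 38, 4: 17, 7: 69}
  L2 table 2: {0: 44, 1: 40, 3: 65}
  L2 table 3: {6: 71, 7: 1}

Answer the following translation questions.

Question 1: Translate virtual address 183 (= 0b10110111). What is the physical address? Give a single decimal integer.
Answer: 575

Derivation:
vaddr = 183 = 0b10110111
Split: l1_idx=2, l2_idx=6, offset=7
L1[2] = 3
L2[3][6] = 71
paddr = 71 * 8 + 7 = 575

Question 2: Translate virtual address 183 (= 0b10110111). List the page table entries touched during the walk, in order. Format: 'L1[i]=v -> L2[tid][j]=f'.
Answer: L1[2]=3 -> L2[3][6]=71

Derivation:
vaddr = 183 = 0b10110111
Split: l1_idx=2, l2_idx=6, offset=7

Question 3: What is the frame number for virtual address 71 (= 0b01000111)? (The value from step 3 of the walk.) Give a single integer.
vaddr = 71: l1_idx=1, l2_idx=0
L1[1] = 2; L2[2][0] = 44

Answer: 44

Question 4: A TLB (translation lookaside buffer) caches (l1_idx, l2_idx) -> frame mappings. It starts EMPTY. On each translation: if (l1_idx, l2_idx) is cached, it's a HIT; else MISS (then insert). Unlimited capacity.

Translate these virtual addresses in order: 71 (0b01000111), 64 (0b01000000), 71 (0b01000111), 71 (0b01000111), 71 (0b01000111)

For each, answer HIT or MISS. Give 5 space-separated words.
vaddr=71: (1,0) not in TLB -> MISS, insert
vaddr=64: (1,0) in TLB -> HIT
vaddr=71: (1,0) in TLB -> HIT
vaddr=71: (1,0) in TLB -> HIT
vaddr=71: (1,0) in TLB -> HIT

Answer: MISS HIT HIT HIT HIT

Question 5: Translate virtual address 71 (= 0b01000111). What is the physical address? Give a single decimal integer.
vaddr = 71 = 0b01000111
Split: l1_idx=1, l2_idx=0, offset=7
L1[1] = 2
L2[2][0] = 44
paddr = 44 * 8 + 7 = 359

Answer: 359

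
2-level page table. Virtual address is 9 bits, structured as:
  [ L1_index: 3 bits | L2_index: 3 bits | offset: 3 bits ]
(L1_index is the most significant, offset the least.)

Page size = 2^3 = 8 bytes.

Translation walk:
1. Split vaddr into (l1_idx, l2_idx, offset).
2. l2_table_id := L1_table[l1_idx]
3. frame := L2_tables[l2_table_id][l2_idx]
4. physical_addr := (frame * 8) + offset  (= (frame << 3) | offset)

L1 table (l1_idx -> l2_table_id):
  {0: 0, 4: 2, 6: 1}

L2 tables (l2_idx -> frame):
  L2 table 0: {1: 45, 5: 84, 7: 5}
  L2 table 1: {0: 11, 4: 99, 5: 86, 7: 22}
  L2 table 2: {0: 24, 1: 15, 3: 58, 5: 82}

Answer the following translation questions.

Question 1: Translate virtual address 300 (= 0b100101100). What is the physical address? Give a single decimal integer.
Answer: 660

Derivation:
vaddr = 300 = 0b100101100
Split: l1_idx=4, l2_idx=5, offset=4
L1[4] = 2
L2[2][5] = 82
paddr = 82 * 8 + 4 = 660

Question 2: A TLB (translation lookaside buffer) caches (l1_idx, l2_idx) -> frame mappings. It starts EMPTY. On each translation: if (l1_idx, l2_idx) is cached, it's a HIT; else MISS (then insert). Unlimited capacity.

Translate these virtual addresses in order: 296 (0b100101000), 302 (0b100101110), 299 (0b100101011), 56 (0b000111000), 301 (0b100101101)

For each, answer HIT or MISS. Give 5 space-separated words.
Answer: MISS HIT HIT MISS HIT

Derivation:
vaddr=296: (4,5) not in TLB -> MISS, insert
vaddr=302: (4,5) in TLB -> HIT
vaddr=299: (4,5) in TLB -> HIT
vaddr=56: (0,7) not in TLB -> MISS, insert
vaddr=301: (4,5) in TLB -> HIT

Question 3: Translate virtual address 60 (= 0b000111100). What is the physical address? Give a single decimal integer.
Answer: 44

Derivation:
vaddr = 60 = 0b000111100
Split: l1_idx=0, l2_idx=7, offset=4
L1[0] = 0
L2[0][7] = 5
paddr = 5 * 8 + 4 = 44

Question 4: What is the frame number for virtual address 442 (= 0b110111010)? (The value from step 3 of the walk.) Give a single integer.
Answer: 22

Derivation:
vaddr = 442: l1_idx=6, l2_idx=7
L1[6] = 1; L2[1][7] = 22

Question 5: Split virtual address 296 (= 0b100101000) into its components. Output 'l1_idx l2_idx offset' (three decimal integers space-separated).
Answer: 4 5 0

Derivation:
vaddr = 296 = 0b100101000
  top 3 bits -> l1_idx = 4
  next 3 bits -> l2_idx = 5
  bottom 3 bits -> offset = 0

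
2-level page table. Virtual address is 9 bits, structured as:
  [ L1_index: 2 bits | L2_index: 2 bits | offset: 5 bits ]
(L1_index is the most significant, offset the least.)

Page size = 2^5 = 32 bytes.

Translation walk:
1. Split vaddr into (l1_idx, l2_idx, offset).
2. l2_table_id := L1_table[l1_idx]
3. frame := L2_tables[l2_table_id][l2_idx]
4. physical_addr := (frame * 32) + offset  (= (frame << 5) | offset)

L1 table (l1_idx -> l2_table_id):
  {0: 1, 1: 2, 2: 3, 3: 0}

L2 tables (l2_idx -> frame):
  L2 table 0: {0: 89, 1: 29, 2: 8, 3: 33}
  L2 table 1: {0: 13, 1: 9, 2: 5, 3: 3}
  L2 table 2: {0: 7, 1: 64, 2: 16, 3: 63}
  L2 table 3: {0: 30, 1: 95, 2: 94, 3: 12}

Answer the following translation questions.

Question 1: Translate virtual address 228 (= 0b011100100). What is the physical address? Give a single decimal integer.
Answer: 2020

Derivation:
vaddr = 228 = 0b011100100
Split: l1_idx=1, l2_idx=3, offset=4
L1[1] = 2
L2[2][3] = 63
paddr = 63 * 32 + 4 = 2020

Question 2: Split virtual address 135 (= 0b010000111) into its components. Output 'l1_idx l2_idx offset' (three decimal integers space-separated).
vaddr = 135 = 0b010000111
  top 2 bits -> l1_idx = 1
  next 2 bits -> l2_idx = 0
  bottom 5 bits -> offset = 7

Answer: 1 0 7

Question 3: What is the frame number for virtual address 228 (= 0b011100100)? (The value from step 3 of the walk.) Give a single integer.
Answer: 63

Derivation:
vaddr = 228: l1_idx=1, l2_idx=3
L1[1] = 2; L2[2][3] = 63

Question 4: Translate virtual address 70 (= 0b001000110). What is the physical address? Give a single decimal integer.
Answer: 166

Derivation:
vaddr = 70 = 0b001000110
Split: l1_idx=0, l2_idx=2, offset=6
L1[0] = 1
L2[1][2] = 5
paddr = 5 * 32 + 6 = 166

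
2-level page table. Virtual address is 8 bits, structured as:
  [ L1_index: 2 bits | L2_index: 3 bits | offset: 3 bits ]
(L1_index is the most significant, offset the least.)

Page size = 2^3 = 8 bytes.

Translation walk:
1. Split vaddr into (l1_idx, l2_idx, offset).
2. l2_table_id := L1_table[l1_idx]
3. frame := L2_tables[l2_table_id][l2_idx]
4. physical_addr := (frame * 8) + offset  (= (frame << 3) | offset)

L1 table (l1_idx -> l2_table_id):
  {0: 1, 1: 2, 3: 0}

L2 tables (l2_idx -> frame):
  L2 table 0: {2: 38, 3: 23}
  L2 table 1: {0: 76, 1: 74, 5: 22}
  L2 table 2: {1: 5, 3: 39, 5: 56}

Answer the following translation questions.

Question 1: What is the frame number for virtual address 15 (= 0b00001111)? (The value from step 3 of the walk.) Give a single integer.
vaddr = 15: l1_idx=0, l2_idx=1
L1[0] = 1; L2[1][1] = 74

Answer: 74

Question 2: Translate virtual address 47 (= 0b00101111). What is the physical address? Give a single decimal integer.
vaddr = 47 = 0b00101111
Split: l1_idx=0, l2_idx=5, offset=7
L1[0] = 1
L2[1][5] = 22
paddr = 22 * 8 + 7 = 183

Answer: 183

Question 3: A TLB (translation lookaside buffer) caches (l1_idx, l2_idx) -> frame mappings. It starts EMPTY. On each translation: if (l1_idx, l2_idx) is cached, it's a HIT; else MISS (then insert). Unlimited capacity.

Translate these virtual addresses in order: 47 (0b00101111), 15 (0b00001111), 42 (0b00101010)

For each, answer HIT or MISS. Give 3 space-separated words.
vaddr=47: (0,5) not in TLB -> MISS, insert
vaddr=15: (0,1) not in TLB -> MISS, insert
vaddr=42: (0,5) in TLB -> HIT

Answer: MISS MISS HIT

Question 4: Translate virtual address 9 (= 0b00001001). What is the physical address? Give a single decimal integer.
Answer: 593

Derivation:
vaddr = 9 = 0b00001001
Split: l1_idx=0, l2_idx=1, offset=1
L1[0] = 1
L2[1][1] = 74
paddr = 74 * 8 + 1 = 593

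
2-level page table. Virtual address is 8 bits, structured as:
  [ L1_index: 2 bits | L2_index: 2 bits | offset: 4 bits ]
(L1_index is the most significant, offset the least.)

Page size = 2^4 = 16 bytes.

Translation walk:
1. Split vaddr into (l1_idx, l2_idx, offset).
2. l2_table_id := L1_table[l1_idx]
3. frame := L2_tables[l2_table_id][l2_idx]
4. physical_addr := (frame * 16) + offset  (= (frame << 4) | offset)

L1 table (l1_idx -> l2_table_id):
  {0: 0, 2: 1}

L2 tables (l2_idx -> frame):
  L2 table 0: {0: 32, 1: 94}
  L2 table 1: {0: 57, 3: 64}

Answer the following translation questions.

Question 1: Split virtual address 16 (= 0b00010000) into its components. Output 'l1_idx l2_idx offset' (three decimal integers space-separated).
vaddr = 16 = 0b00010000
  top 2 bits -> l1_idx = 0
  next 2 bits -> l2_idx = 1
  bottom 4 bits -> offset = 0

Answer: 0 1 0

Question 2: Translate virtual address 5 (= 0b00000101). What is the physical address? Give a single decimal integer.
Answer: 517

Derivation:
vaddr = 5 = 0b00000101
Split: l1_idx=0, l2_idx=0, offset=5
L1[0] = 0
L2[0][0] = 32
paddr = 32 * 16 + 5 = 517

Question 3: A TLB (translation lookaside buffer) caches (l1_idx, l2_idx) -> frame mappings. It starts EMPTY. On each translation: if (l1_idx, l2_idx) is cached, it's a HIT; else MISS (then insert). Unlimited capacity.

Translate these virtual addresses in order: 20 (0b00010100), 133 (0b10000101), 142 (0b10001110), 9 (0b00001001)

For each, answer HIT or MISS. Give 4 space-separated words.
Answer: MISS MISS HIT MISS

Derivation:
vaddr=20: (0,1) not in TLB -> MISS, insert
vaddr=133: (2,0) not in TLB -> MISS, insert
vaddr=142: (2,0) in TLB -> HIT
vaddr=9: (0,0) not in TLB -> MISS, insert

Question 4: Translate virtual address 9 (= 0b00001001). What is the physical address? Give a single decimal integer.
vaddr = 9 = 0b00001001
Split: l1_idx=0, l2_idx=0, offset=9
L1[0] = 0
L2[0][0] = 32
paddr = 32 * 16 + 9 = 521

Answer: 521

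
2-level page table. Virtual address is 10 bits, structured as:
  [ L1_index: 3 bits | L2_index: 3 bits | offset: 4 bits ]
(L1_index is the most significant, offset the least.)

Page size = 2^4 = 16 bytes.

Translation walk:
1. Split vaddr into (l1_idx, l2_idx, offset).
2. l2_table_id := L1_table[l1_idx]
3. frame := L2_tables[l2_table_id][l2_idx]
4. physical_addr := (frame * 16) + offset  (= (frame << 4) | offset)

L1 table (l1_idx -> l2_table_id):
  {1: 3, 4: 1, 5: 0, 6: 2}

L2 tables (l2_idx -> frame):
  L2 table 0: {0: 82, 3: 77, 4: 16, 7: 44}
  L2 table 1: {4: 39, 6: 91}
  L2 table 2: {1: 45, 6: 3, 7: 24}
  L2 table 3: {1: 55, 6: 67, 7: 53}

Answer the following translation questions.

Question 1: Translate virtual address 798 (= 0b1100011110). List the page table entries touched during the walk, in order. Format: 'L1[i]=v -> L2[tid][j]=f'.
Answer: L1[6]=2 -> L2[2][1]=45

Derivation:
vaddr = 798 = 0b1100011110
Split: l1_idx=6, l2_idx=1, offset=14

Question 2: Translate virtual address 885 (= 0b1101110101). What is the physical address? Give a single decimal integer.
vaddr = 885 = 0b1101110101
Split: l1_idx=6, l2_idx=7, offset=5
L1[6] = 2
L2[2][7] = 24
paddr = 24 * 16 + 5 = 389

Answer: 389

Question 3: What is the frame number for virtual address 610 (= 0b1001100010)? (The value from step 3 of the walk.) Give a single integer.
vaddr = 610: l1_idx=4, l2_idx=6
L1[4] = 1; L2[1][6] = 91

Answer: 91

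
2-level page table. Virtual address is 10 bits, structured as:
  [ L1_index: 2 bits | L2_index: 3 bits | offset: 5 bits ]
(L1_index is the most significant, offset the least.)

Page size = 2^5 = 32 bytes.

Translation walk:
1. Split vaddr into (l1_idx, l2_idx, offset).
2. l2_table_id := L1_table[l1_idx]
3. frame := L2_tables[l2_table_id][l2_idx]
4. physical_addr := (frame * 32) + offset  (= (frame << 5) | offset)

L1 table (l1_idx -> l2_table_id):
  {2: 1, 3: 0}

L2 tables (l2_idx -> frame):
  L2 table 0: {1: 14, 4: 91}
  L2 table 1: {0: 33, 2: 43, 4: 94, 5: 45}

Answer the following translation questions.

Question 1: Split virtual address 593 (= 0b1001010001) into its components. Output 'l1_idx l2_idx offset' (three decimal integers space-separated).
Answer: 2 2 17

Derivation:
vaddr = 593 = 0b1001010001
  top 2 bits -> l1_idx = 2
  next 3 bits -> l2_idx = 2
  bottom 5 bits -> offset = 17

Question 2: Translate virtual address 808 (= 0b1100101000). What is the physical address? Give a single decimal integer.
Answer: 456

Derivation:
vaddr = 808 = 0b1100101000
Split: l1_idx=3, l2_idx=1, offset=8
L1[3] = 0
L2[0][1] = 14
paddr = 14 * 32 + 8 = 456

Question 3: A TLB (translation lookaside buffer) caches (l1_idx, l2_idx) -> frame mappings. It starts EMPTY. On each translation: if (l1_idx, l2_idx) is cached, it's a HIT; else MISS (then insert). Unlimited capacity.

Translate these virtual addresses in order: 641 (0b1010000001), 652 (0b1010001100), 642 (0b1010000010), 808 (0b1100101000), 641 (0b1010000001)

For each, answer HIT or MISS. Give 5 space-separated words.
Answer: MISS HIT HIT MISS HIT

Derivation:
vaddr=641: (2,4) not in TLB -> MISS, insert
vaddr=652: (2,4) in TLB -> HIT
vaddr=642: (2,4) in TLB -> HIT
vaddr=808: (3,1) not in TLB -> MISS, insert
vaddr=641: (2,4) in TLB -> HIT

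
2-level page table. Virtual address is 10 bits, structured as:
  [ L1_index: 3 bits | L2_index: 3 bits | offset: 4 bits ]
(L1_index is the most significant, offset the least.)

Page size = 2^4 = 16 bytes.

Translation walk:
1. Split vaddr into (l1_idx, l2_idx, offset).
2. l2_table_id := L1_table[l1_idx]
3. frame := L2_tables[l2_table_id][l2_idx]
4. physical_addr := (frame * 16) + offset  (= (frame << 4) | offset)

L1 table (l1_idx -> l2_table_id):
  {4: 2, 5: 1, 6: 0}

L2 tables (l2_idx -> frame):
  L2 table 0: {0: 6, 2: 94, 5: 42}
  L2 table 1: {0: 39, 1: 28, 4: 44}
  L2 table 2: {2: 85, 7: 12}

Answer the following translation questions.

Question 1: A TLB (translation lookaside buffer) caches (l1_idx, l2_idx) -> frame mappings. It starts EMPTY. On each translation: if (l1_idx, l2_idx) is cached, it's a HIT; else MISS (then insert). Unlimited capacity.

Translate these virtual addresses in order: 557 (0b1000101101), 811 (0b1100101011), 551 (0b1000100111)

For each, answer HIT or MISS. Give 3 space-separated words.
Answer: MISS MISS HIT

Derivation:
vaddr=557: (4,2) not in TLB -> MISS, insert
vaddr=811: (6,2) not in TLB -> MISS, insert
vaddr=551: (4,2) in TLB -> HIT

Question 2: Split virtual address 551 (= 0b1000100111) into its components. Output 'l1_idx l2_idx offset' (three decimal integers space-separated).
Answer: 4 2 7

Derivation:
vaddr = 551 = 0b1000100111
  top 3 bits -> l1_idx = 4
  next 3 bits -> l2_idx = 2
  bottom 4 bits -> offset = 7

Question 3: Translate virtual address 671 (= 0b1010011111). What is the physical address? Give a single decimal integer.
vaddr = 671 = 0b1010011111
Split: l1_idx=5, l2_idx=1, offset=15
L1[5] = 1
L2[1][1] = 28
paddr = 28 * 16 + 15 = 463

Answer: 463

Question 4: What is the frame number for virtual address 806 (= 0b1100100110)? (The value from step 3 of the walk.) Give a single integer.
vaddr = 806: l1_idx=6, l2_idx=2
L1[6] = 0; L2[0][2] = 94

Answer: 94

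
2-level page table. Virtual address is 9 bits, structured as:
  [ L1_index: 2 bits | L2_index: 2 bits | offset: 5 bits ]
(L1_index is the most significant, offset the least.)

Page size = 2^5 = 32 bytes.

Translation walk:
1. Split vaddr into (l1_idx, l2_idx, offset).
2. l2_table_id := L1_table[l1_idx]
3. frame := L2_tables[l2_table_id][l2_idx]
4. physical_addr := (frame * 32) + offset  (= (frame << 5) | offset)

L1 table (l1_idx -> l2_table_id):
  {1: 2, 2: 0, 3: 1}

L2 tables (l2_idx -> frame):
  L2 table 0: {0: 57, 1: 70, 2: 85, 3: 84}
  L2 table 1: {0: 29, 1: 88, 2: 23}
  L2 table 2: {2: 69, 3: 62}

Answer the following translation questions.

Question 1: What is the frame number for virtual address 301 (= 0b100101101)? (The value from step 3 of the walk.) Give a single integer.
Answer: 70

Derivation:
vaddr = 301: l1_idx=2, l2_idx=1
L1[2] = 0; L2[0][1] = 70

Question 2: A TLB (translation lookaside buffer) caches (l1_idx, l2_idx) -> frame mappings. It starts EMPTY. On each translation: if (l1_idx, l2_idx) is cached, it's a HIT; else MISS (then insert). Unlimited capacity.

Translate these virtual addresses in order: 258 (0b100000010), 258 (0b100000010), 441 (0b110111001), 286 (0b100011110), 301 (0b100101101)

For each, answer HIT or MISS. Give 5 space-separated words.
Answer: MISS HIT MISS HIT MISS

Derivation:
vaddr=258: (2,0) not in TLB -> MISS, insert
vaddr=258: (2,0) in TLB -> HIT
vaddr=441: (3,1) not in TLB -> MISS, insert
vaddr=286: (2,0) in TLB -> HIT
vaddr=301: (2,1) not in TLB -> MISS, insert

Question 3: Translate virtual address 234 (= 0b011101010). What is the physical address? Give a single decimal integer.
vaddr = 234 = 0b011101010
Split: l1_idx=1, l2_idx=3, offset=10
L1[1] = 2
L2[2][3] = 62
paddr = 62 * 32 + 10 = 1994

Answer: 1994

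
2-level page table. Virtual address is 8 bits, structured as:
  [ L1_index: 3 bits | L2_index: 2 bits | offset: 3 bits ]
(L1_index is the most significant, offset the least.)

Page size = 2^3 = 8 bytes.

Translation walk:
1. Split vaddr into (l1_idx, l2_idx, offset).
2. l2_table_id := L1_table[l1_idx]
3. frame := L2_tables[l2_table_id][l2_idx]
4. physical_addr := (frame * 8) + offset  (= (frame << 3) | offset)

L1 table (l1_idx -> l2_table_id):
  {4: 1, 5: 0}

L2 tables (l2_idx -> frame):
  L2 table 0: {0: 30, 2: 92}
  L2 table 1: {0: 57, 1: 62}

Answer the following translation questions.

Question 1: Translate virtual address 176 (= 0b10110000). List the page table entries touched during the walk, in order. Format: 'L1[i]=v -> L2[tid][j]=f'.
Answer: L1[5]=0 -> L2[0][2]=92

Derivation:
vaddr = 176 = 0b10110000
Split: l1_idx=5, l2_idx=2, offset=0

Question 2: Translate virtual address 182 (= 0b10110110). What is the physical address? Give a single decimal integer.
vaddr = 182 = 0b10110110
Split: l1_idx=5, l2_idx=2, offset=6
L1[5] = 0
L2[0][2] = 92
paddr = 92 * 8 + 6 = 742

Answer: 742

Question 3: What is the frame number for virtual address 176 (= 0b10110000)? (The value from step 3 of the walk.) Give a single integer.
vaddr = 176: l1_idx=5, l2_idx=2
L1[5] = 0; L2[0][2] = 92

Answer: 92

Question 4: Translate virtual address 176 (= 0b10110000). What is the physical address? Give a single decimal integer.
vaddr = 176 = 0b10110000
Split: l1_idx=5, l2_idx=2, offset=0
L1[5] = 0
L2[0][2] = 92
paddr = 92 * 8 + 0 = 736

Answer: 736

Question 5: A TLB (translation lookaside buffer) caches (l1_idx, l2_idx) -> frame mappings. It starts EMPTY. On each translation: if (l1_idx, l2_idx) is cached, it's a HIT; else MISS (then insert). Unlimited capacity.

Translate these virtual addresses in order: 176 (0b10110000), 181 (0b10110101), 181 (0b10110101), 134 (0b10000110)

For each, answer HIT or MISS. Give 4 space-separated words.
vaddr=176: (5,2) not in TLB -> MISS, insert
vaddr=181: (5,2) in TLB -> HIT
vaddr=181: (5,2) in TLB -> HIT
vaddr=134: (4,0) not in TLB -> MISS, insert

Answer: MISS HIT HIT MISS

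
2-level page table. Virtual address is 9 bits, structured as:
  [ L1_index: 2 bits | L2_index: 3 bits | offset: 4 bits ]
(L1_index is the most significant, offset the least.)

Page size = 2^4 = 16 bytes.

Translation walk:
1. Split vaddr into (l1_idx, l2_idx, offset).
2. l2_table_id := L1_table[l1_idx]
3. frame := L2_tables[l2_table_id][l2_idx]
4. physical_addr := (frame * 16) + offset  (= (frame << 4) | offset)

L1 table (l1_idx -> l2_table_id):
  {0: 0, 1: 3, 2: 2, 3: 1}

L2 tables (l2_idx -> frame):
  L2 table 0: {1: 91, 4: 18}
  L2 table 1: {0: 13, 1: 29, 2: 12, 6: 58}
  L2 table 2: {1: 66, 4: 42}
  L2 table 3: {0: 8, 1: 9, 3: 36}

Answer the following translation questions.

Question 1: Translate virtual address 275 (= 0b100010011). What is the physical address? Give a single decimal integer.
Answer: 1059

Derivation:
vaddr = 275 = 0b100010011
Split: l1_idx=2, l2_idx=1, offset=3
L1[2] = 2
L2[2][1] = 66
paddr = 66 * 16 + 3 = 1059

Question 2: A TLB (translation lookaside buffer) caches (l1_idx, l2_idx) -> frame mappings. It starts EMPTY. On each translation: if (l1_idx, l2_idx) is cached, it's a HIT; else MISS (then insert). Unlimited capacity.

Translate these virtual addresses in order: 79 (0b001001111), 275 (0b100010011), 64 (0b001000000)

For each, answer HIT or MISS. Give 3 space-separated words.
vaddr=79: (0,4) not in TLB -> MISS, insert
vaddr=275: (2,1) not in TLB -> MISS, insert
vaddr=64: (0,4) in TLB -> HIT

Answer: MISS MISS HIT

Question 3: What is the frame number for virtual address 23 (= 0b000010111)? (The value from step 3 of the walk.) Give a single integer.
Answer: 91

Derivation:
vaddr = 23: l1_idx=0, l2_idx=1
L1[0] = 0; L2[0][1] = 91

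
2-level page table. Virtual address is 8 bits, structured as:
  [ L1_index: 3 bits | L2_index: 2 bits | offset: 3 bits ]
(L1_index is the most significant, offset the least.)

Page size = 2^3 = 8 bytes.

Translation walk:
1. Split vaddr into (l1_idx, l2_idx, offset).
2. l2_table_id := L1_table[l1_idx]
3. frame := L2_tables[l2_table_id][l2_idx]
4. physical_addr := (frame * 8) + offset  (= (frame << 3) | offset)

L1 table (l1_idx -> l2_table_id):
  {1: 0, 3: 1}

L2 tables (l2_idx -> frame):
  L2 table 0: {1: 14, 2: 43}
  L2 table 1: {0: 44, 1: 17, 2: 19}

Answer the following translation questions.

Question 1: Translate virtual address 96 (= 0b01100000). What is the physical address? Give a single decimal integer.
Answer: 352

Derivation:
vaddr = 96 = 0b01100000
Split: l1_idx=3, l2_idx=0, offset=0
L1[3] = 1
L2[1][0] = 44
paddr = 44 * 8 + 0 = 352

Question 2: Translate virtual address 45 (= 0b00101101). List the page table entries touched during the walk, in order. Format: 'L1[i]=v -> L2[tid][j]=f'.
vaddr = 45 = 0b00101101
Split: l1_idx=1, l2_idx=1, offset=5

Answer: L1[1]=0 -> L2[0][1]=14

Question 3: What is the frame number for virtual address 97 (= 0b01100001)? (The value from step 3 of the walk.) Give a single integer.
Answer: 44

Derivation:
vaddr = 97: l1_idx=3, l2_idx=0
L1[3] = 1; L2[1][0] = 44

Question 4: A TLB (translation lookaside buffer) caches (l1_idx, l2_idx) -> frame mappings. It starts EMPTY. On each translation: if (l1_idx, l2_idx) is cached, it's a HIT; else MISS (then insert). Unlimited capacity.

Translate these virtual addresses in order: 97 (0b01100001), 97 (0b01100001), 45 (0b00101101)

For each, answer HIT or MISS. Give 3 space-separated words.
Answer: MISS HIT MISS

Derivation:
vaddr=97: (3,0) not in TLB -> MISS, insert
vaddr=97: (3,0) in TLB -> HIT
vaddr=45: (1,1) not in TLB -> MISS, insert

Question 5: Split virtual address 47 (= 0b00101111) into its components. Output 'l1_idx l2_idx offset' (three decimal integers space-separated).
Answer: 1 1 7

Derivation:
vaddr = 47 = 0b00101111
  top 3 bits -> l1_idx = 1
  next 2 bits -> l2_idx = 1
  bottom 3 bits -> offset = 7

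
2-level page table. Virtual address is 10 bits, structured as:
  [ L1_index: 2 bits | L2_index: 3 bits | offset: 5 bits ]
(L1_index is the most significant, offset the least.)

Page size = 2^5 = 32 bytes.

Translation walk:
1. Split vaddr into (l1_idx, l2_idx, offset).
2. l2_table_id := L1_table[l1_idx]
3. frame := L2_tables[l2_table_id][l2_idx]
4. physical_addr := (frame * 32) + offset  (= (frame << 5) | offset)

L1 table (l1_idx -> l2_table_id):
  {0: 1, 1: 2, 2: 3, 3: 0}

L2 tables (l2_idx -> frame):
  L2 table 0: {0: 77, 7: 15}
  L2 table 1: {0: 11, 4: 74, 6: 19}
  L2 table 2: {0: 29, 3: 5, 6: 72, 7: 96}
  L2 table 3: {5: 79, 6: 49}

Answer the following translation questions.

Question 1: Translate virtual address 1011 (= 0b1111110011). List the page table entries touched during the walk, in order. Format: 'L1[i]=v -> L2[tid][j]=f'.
Answer: L1[3]=0 -> L2[0][7]=15

Derivation:
vaddr = 1011 = 0b1111110011
Split: l1_idx=3, l2_idx=7, offset=19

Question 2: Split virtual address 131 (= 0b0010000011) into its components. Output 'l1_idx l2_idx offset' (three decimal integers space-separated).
vaddr = 131 = 0b0010000011
  top 2 bits -> l1_idx = 0
  next 3 bits -> l2_idx = 4
  bottom 5 bits -> offset = 3

Answer: 0 4 3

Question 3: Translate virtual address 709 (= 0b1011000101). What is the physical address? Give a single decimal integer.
vaddr = 709 = 0b1011000101
Split: l1_idx=2, l2_idx=6, offset=5
L1[2] = 3
L2[3][6] = 49
paddr = 49 * 32 + 5 = 1573

Answer: 1573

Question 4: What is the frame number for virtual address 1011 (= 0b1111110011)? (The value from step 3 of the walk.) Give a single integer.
vaddr = 1011: l1_idx=3, l2_idx=7
L1[3] = 0; L2[0][7] = 15

Answer: 15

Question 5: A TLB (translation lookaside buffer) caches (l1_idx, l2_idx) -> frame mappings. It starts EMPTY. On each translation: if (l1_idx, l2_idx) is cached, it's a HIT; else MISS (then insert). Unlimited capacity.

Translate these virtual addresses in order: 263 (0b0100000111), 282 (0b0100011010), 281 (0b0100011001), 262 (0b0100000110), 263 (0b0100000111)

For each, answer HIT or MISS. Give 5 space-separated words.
vaddr=263: (1,0) not in TLB -> MISS, insert
vaddr=282: (1,0) in TLB -> HIT
vaddr=281: (1,0) in TLB -> HIT
vaddr=262: (1,0) in TLB -> HIT
vaddr=263: (1,0) in TLB -> HIT

Answer: MISS HIT HIT HIT HIT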